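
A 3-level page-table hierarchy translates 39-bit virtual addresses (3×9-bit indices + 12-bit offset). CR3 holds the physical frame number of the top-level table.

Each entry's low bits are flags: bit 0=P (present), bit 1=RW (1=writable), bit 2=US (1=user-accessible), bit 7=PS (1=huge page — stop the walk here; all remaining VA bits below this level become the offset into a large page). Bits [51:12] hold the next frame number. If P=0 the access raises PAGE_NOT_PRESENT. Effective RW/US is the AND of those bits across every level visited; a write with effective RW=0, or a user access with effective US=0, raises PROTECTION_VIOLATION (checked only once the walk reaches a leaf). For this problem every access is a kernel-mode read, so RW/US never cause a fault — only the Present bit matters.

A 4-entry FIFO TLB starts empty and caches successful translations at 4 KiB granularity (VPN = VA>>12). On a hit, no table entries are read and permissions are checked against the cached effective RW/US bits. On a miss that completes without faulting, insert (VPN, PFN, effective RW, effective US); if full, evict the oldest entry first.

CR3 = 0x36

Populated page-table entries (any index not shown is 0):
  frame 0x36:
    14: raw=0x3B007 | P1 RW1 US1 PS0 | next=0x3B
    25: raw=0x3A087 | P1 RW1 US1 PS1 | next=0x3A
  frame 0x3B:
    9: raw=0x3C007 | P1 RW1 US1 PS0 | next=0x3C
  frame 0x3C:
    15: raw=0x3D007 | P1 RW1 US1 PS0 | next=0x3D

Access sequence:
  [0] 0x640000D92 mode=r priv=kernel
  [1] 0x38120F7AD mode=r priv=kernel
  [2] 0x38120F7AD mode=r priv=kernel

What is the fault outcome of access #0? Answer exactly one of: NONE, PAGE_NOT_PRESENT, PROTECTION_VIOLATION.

Trace:
#0 VA=0x640000D92 (r,kernel):
  [0] read 0x36 idx=25: raw=0x3A087 flags P=1 W=1 U=1 S=1
  ✓ 0x3AD92 (huge @L0)  — 1 lookups
#1 VA=0x38120F7AD (r,kernel):
  [0] read 0x36 idx=14: raw=0x3B007 flags P=1 W=1 U=1 S=0
  [1] read 0x3B idx=9: raw=0x3C007 flags P=1 W=1 U=1 S=0
  [2] read 0x3C idx=15: raw=0x3D007 flags P=1 W=1 U=1 S=0
  ✓ 0x3D7AD  — 3 lookups
#2 VA=0x38120F7AD (r,kernel):
  TLB hit vpn=0x38120F → PA=0x3D7AD

Access #0 fault: NONE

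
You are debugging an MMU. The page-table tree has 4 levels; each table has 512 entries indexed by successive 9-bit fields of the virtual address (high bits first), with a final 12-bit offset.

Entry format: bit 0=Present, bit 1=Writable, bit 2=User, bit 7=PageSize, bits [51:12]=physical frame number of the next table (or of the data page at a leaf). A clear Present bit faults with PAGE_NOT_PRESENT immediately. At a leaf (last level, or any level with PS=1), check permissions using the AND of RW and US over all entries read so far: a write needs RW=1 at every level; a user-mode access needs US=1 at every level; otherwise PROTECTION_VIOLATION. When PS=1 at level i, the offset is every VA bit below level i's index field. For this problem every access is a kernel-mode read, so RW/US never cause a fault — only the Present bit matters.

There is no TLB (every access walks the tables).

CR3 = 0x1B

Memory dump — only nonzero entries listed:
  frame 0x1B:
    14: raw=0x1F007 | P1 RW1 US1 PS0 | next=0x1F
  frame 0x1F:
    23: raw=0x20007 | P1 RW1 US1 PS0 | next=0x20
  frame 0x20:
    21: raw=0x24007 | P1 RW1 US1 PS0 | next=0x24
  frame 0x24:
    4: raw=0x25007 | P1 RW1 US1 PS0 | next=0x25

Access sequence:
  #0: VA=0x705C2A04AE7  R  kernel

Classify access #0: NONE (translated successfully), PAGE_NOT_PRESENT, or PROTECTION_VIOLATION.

Trace:
#0 VA=0x705C2A04AE7 (r,kernel):
  L0: frame=0x1B idx=14 entry=0x1F007 [P=1 RW=1 US=1 PS=0]
  L1: frame=0x1F idx=23 entry=0x20007 [P=1 RW=1 US=1 PS=0]
  L2: frame=0x20 idx=21 entry=0x24007 [P=1 RW=1 US=1 PS=0]
  L3: frame=0x24 idx=4 entry=0x25007 [P=1 RW=1 US=1 PS=0]
  → PA=0x25AE7  (4 entries read)

Access #0 fault: NONE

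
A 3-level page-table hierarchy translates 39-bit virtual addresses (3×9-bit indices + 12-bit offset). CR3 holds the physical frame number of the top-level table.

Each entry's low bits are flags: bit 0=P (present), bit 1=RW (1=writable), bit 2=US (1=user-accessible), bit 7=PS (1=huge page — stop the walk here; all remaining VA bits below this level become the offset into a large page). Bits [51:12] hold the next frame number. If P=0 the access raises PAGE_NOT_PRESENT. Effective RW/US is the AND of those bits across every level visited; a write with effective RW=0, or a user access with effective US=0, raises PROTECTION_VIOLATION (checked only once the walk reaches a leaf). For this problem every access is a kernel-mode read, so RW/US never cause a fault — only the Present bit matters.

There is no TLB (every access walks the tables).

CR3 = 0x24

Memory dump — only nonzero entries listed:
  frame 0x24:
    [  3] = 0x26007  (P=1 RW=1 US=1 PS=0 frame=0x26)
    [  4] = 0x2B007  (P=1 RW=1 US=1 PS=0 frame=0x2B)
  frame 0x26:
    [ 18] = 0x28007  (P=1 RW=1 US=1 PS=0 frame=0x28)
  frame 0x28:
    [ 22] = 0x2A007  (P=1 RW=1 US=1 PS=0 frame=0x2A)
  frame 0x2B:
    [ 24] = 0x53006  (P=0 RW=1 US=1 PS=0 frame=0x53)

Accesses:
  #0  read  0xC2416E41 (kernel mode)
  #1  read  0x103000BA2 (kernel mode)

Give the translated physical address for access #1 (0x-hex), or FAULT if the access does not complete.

Trace:
#0 VA=0xC2416E41 (r,kernel):
  L0: frame=0x24 idx=3 entry=0x26007 [P=1 RW=1 US=1 PS=0]
  L1: frame=0x26 idx=18 entry=0x28007 [P=1 RW=1 US=1 PS=0]
  L2: frame=0x28 idx=22 entry=0x2A007 [P=1 RW=1 US=1 PS=0]
  ⇒ phys 0x2AE41  [3 reads]
#1 VA=0x103000BA2 (r,kernel):
  L0: frame=0x24 idx=4 entry=0x2B007 [P=1 RW=1 US=1 PS=0]
  L1: frame=0x2B idx=24 entry=0x53006 [P=0 RW=1 US=1 PS=0]
  ✗ PAGE_NOT_PRESENT  [2 reads]

Access #1 PA: FAULT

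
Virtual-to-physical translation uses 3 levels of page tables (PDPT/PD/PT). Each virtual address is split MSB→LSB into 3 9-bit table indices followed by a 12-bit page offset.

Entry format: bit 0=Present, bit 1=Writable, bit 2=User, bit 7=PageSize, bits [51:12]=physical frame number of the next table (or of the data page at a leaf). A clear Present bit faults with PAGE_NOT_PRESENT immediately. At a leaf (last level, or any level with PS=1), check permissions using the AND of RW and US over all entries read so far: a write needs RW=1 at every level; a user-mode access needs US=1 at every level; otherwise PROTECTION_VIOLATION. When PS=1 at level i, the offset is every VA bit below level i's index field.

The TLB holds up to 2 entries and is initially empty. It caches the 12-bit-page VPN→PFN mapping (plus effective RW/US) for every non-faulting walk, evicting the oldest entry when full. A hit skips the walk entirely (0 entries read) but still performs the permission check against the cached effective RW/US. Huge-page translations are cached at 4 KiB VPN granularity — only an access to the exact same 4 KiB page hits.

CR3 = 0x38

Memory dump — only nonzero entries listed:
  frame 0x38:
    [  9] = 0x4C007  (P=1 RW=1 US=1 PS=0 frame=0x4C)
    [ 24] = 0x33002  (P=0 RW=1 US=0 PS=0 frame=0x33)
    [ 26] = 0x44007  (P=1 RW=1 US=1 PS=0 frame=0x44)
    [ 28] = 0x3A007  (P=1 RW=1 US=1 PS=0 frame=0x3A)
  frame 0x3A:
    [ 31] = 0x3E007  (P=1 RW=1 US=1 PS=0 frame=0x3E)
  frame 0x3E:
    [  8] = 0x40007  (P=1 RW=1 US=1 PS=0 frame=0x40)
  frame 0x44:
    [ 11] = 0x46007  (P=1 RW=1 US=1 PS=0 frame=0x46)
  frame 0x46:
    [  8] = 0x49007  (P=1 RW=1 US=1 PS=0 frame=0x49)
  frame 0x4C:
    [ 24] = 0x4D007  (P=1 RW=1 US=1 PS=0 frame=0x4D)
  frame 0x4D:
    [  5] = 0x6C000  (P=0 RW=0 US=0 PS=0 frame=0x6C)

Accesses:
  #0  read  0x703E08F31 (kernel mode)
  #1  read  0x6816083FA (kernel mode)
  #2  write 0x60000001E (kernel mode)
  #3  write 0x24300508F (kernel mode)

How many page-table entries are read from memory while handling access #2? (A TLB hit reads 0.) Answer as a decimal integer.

Trace:
#0 VA=0x703E08F31 (r,kernel):
  L0 @0x38[28] → 0x3A007  P=1,RW=1,US=1,PS=0
  L1 @0x3A[31] → 0x3E007  P=1,RW=1,US=1,PS=0
  L2 @0x3E[8] → 0x40007  P=1,RW=1,US=1,PS=0
  ✓ 0x40F31  — 3 lookups
#1 VA=0x6816083FA (r,kernel):
  L0 @0x38[26] → 0x44007  P=1,RW=1,US=1,PS=0
  L1 @0x44[11] → 0x46007  P=1,RW=1,US=1,PS=0
  L2 @0x46[8] → 0x49007  P=1,RW=1,US=1,PS=0
  ✓ 0x493FA  — 3 lookups
#2 VA=0x60000001E (w,kernel):
  L0 @0x38[24] → 0x33002  P=0,RW=1,US=0,PS=0
  → PAGE_NOT_PRESENT  (1 entries read)
#3 VA=0x24300508F (w,kernel):
  L0 @0x38[9] → 0x4C007  P=1,RW=1,US=1,PS=0
  L1 @0x4C[24] → 0x4D007  P=1,RW=1,US=1,PS=0
  L2 @0x4D[5] → 0x6C000  P=0,RW=0,US=0,PS=0
  → PAGE_NOT_PRESENT  (3 entries read)

Entries read for #2: 1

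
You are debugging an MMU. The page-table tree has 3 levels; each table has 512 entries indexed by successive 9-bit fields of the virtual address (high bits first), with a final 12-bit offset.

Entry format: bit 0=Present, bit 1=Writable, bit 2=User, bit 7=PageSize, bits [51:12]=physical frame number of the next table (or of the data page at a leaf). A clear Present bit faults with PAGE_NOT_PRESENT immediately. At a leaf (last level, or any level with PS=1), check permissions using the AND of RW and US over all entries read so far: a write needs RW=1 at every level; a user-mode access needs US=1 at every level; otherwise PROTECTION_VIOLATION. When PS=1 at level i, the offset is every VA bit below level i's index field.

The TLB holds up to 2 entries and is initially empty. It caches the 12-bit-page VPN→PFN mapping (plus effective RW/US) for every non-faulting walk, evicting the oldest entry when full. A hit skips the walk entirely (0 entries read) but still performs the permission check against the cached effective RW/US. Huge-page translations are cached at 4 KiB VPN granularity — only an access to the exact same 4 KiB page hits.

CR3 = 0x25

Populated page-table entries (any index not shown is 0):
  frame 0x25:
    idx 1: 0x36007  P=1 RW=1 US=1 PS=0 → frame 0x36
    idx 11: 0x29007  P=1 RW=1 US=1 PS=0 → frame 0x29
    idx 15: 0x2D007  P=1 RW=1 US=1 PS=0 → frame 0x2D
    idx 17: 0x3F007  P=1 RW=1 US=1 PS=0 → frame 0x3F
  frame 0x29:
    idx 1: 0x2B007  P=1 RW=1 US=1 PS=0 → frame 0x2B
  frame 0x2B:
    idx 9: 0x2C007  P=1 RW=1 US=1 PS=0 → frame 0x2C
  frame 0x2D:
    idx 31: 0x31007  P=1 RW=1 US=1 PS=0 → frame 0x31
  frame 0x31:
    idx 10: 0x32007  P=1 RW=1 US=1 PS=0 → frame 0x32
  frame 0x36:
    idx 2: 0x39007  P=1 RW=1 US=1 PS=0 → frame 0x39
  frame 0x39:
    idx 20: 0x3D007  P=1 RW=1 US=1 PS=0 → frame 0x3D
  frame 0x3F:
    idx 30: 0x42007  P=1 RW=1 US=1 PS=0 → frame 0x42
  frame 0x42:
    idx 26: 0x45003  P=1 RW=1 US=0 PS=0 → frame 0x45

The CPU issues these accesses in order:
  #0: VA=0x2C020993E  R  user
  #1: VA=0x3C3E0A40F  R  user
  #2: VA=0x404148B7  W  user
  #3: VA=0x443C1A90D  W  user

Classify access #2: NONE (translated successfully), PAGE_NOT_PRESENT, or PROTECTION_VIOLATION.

Trace:
#0 VA=0x2C020993E (r,user):
  L0 @0x25[11] → 0x29007  P=1,RW=1,US=1,PS=0
  L1 @0x29[1] → 0x2B007  P=1,RW=1,US=1,PS=0
  L2 @0x2B[9] → 0x2C007  P=1,RW=1,US=1,PS=0
  ⇒ phys 0x2C93E  [3 reads]
#1 VA=0x3C3E0A40F (r,user):
  L0 @0x25[15] → 0x2D007  P=1,RW=1,US=1,PS=0
  L1 @0x2D[31] → 0x31007  P=1,RW=1,US=1,PS=0
  L2 @0x31[10] → 0x32007  P=1,RW=1,US=1,PS=0
  ⇒ phys 0x3240F  [3 reads]
#2 VA=0x404148B7 (w,user):
  L0 @0x25[1] → 0x36007  P=1,RW=1,US=1,PS=0
  L1 @0x36[2] → 0x39007  P=1,RW=1,US=1,PS=0
  L2 @0x39[20] → 0x3D007  P=1,RW=1,US=1,PS=0
  ⇒ phys 0x3D8B7  [3 reads]
#3 VA=0x443C1A90D (w,user):
  L0 @0x25[17] → 0x3F007  P=1,RW=1,US=1,PS=0
  L1 @0x3F[30] → 0x42007  P=1,RW=1,US=1,PS=0
  L2 @0x42[26] → 0x45003  P=1,RW=1,US=0,PS=0
  ⇒ fault: PROTECTION_VIOLATION  — 3 lookups

Access #2 fault: NONE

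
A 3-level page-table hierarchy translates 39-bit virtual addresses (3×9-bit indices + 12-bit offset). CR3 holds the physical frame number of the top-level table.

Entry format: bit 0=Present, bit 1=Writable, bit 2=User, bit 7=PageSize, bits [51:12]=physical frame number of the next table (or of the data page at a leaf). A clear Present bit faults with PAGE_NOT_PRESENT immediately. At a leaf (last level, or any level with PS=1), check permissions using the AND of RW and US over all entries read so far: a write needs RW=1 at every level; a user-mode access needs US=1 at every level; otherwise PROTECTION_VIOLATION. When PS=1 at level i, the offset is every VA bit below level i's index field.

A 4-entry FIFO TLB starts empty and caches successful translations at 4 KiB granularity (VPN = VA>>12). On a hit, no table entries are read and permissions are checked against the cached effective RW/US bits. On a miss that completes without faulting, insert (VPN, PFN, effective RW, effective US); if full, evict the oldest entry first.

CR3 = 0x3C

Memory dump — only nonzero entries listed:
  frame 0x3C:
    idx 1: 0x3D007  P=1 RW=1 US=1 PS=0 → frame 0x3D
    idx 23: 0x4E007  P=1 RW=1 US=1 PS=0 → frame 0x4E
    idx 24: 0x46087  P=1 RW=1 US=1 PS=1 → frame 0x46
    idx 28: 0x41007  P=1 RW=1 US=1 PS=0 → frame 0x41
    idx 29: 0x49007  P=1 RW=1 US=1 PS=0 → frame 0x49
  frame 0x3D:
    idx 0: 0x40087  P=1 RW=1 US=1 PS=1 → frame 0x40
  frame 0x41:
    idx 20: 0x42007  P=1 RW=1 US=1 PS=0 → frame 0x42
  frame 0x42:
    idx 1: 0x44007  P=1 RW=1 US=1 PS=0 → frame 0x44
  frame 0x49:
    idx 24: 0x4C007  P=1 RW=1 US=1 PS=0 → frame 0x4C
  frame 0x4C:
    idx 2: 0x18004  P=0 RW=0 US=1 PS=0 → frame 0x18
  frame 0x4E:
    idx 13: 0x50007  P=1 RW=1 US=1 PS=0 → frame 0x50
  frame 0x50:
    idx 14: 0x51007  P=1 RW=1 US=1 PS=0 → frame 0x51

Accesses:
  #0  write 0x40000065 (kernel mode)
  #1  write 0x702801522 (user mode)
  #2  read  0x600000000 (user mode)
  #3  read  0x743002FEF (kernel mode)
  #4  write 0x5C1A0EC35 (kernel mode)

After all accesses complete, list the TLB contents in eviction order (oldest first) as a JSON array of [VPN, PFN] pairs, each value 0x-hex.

Walk each access:
#0 VA=0x40000065 (w,kernel):
  lvl0: tbl 0x3C, slot 1 ⇒ 0x3D007 (P1/RW1/US1/PS0)
  lvl1: tbl 0x3D, slot 0 ⇒ 0x40087 (P1/RW1/US1/PS1)
  → PA=0x40065 (huge @L1)  (2 entries read)
#1 VA=0x702801522 (w,user):
  lvl0: tbl 0x3C, slot 28 ⇒ 0x41007 (P1/RW1/US1/PS0)
  lvl1: tbl 0x41, slot 20 ⇒ 0x42007 (P1/RW1/US1/PS0)
  lvl2: tbl 0x42, slot 1 ⇒ 0x44007 (P1/RW1/US1/PS0)
  → PA=0x44522  (3 entries read)
#2 VA=0x600000000 (r,user):
  lvl0: tbl 0x3C, slot 24 ⇒ 0x46087 (P1/RW1/US1/PS1)
  → PA=0x46000 (huge @L0)  (1 entries read)
#3 VA=0x743002FEF (r,kernel):
  lvl0: tbl 0x3C, slot 29 ⇒ 0x49007 (P1/RW1/US1/PS0)
  lvl1: tbl 0x49, slot 24 ⇒ 0x4C007 (P1/RW1/US1/PS0)
  lvl2: tbl 0x4C, slot 2 ⇒ 0x18004 (P0/RW0/US1/PS0)
  ⇒ fault: PAGE_NOT_PRESENT  — 3 lookups
#4 VA=0x5C1A0EC35 (w,kernel):
  lvl0: tbl 0x3C, slot 23 ⇒ 0x4E007 (P1/RW1/US1/PS0)
  lvl1: tbl 0x4E, slot 13 ⇒ 0x50007 (P1/RW1/US1/PS0)
  lvl2: tbl 0x50, slot 14 ⇒ 0x51007 (P1/RW1/US1/PS0)
  → PA=0x51C35  (3 entries read)

TLB: [["0x40000", "0x40"], ["0x702801", "0x44"], ["0x600000", "0x46"], ["0x5C1A0E", "0x51"]]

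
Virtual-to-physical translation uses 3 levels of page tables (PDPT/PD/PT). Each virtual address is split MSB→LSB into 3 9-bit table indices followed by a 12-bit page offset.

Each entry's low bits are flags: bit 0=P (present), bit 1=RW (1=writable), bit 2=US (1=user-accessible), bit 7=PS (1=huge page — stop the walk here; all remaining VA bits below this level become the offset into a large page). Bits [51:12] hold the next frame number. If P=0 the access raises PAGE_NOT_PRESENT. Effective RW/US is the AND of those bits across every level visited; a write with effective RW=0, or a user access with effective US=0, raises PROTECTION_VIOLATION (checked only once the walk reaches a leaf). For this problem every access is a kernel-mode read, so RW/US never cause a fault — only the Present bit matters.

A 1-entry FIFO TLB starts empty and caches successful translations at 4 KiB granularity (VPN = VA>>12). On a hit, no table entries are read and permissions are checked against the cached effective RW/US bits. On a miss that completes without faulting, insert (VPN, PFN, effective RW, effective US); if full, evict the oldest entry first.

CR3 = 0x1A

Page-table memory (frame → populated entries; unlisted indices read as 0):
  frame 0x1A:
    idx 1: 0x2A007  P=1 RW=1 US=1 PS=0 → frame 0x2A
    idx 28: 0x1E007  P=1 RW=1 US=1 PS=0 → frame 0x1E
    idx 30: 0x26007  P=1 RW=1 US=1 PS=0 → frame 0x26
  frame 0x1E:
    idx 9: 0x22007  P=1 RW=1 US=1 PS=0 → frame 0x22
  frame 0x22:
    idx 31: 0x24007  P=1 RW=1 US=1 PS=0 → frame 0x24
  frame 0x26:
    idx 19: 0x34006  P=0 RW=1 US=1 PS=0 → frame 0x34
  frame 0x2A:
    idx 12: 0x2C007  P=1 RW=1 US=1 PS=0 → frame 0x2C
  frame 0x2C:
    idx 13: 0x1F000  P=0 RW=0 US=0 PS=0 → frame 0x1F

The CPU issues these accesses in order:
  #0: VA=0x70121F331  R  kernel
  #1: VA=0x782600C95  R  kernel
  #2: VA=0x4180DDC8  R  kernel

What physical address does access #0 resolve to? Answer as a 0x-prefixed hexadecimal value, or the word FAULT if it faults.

Per-access translation:
#0 VA=0x70121F331 (r,kernel):
  L0 @0x1A[28] → 0x1E007  P=1,RW=1,US=1,PS=0
  L1 @0x1E[9] → 0x22007  P=1,RW=1,US=1,PS=0
  L2 @0x22[31] → 0x24007  P=1,RW=1,US=1,PS=0
  ⇒ phys 0x24331  [3 reads]
#1 VA=0x782600C95 (r,kernel):
  L0 @0x1A[30] → 0x26007  P=1,RW=1,US=1,PS=0
  L1 @0x26[19] → 0x34006  P=0,RW=1,US=1,PS=0
  ⇒ fault: PAGE_NOT_PRESENT  — 2 lookups
#2 VA=0x4180DDC8 (r,kernel):
  L0 @0x1A[1] → 0x2A007  P=1,RW=1,US=1,PS=0
  L1 @0x2A[12] → 0x2C007  P=1,RW=1,US=1,PS=0
  L2 @0x2C[13] → 0x1F000  P=0,RW=0,US=0,PS=0
  ⇒ fault: PAGE_NOT_PRESENT  — 3 lookups

Access #0 PA: 0x24331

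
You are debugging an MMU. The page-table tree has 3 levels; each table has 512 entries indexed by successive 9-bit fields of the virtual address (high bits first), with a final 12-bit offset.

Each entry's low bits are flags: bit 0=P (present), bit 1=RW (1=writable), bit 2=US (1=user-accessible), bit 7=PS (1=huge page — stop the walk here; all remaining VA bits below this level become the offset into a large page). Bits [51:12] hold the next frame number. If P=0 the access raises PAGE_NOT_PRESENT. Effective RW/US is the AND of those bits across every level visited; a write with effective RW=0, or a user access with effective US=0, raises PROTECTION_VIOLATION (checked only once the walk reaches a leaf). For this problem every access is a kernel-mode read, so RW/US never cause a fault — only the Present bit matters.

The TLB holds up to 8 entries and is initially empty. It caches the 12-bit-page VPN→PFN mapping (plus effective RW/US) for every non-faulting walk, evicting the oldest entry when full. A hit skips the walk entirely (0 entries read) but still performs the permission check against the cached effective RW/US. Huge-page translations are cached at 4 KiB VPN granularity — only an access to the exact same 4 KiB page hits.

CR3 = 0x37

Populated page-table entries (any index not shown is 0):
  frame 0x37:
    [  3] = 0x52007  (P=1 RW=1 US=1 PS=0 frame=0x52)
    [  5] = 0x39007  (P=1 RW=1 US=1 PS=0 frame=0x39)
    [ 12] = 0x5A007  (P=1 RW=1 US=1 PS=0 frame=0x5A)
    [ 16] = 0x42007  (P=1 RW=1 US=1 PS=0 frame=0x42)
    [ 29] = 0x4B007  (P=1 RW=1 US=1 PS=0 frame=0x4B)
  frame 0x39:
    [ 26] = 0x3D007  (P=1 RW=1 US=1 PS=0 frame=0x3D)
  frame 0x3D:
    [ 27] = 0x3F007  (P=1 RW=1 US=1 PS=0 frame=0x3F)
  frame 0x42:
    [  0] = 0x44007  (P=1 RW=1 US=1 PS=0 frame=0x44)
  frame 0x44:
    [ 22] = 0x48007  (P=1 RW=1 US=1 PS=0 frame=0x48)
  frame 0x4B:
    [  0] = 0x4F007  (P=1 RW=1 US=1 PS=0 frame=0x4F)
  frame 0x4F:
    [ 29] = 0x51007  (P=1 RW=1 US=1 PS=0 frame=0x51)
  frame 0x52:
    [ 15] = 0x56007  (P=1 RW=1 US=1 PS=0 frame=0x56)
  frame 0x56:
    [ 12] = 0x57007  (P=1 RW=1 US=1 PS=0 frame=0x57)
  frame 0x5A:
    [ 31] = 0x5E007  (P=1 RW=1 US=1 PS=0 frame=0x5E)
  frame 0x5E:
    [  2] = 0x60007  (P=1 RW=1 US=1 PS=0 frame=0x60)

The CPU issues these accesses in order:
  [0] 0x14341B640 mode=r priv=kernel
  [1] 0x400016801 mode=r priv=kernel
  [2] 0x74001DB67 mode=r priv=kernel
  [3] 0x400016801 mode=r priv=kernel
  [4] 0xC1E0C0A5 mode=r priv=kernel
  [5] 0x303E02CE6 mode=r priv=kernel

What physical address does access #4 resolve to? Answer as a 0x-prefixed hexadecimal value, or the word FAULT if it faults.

Per-access translation:
#0 VA=0x14341B640 (r,kernel):
  L0: frame=0x37 idx=5 entry=0x39007 [P=1 RW=1 US=1 PS=0]
  L1: frame=0x39 idx=26 entry=0x3D007 [P=1 RW=1 US=1 PS=0]
  L2: frame=0x3D idx=27 entry=0x3F007 [P=1 RW=1 US=1 PS=0]
  → PA=0x3F640  (3 entries read)
#1 VA=0x400016801 (r,kernel):
  L0: frame=0x37 idx=16 entry=0x42007 [P=1 RW=1 US=1 PS=0]
  L1: frame=0x42 idx=0 entry=0x44007 [P=1 RW=1 US=1 PS=0]
  L2: frame=0x44 idx=22 entry=0x48007 [P=1 RW=1 US=1 PS=0]
  → PA=0x48801  (3 entries read)
#2 VA=0x74001DB67 (r,kernel):
  L0: frame=0x37 idx=29 entry=0x4B007 [P=1 RW=1 US=1 PS=0]
  L1: frame=0x4B idx=0 entry=0x4F007 [P=1 RW=1 US=1 PS=0]
  L2: frame=0x4F idx=29 entry=0x51007 [P=1 RW=1 US=1 PS=0]
  → PA=0x51B67  (3 entries read)
#3 VA=0x400016801 (r,kernel):
  TLB hit vpn=0x400016 → PA=0x48801
#4 VA=0xC1E0C0A5 (r,kernel):
  L0: frame=0x37 idx=3 entry=0x52007 [P=1 RW=1 US=1 PS=0]
  L1: frame=0x52 idx=15 entry=0x56007 [P=1 RW=1 US=1 PS=0]
  L2: frame=0x56 idx=12 entry=0x57007 [P=1 RW=1 US=1 PS=0]
  → PA=0x570A5  (3 entries read)
#5 VA=0x303E02CE6 (r,kernel):
  L0: frame=0x37 idx=12 entry=0x5A007 [P=1 RW=1 US=1 PS=0]
  L1: frame=0x5A idx=31 entry=0x5E007 [P=1 RW=1 US=1 PS=0]
  L2: frame=0x5E idx=2 entry=0x60007 [P=1 RW=1 US=1 PS=0]
  → PA=0x60CE6  (3 entries read)

Access #4 PA: 0x570A5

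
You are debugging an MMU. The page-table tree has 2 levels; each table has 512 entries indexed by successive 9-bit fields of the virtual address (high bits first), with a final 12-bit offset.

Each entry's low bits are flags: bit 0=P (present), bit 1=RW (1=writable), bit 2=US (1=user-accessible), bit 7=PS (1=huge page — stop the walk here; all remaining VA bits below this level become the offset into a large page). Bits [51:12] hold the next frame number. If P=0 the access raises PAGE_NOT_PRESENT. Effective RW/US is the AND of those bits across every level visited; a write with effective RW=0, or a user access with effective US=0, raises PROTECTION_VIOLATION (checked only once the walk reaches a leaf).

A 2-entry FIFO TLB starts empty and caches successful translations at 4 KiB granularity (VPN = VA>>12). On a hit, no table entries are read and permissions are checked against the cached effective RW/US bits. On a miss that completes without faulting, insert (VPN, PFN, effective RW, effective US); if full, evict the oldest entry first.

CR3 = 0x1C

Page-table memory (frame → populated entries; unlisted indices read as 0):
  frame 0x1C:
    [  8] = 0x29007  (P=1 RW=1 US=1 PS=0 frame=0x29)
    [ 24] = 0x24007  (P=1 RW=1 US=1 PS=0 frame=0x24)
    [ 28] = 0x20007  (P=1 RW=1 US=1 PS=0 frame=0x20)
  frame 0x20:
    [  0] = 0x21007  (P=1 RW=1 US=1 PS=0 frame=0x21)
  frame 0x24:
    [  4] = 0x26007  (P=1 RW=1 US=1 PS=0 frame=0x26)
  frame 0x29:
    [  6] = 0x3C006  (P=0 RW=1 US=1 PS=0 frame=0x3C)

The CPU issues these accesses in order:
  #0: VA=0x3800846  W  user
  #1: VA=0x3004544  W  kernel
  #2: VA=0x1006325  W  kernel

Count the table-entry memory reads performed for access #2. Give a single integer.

Trace:
#0 VA=0x3800846 (w,user):
  [0] read 0x1C idx=28: raw=0x20007 flags P=1 W=1 U=1 S=0
  [1] read 0x20 idx=0: raw=0x21007 flags P=1 W=1 U=1 S=0
  → PA=0x21846  (2 entries read)
#1 VA=0x3004544 (w,kernel):
  [0] read 0x1C idx=24: raw=0x24007 flags P=1 W=1 U=1 S=0
  [1] read 0x24 idx=4: raw=0x26007 flags P=1 W=1 U=1 S=0
  → PA=0x26544  (2 entries read)
#2 VA=0x1006325 (w,kernel):
  [0] read 0x1C idx=8: raw=0x29007 flags P=1 W=1 U=1 S=0
  [1] read 0x29 idx=6: raw=0x3C006 flags P=0 W=1 U=1 S=0
  → PAGE_NOT_PRESENT  (2 entries read)

Entries read for #2: 2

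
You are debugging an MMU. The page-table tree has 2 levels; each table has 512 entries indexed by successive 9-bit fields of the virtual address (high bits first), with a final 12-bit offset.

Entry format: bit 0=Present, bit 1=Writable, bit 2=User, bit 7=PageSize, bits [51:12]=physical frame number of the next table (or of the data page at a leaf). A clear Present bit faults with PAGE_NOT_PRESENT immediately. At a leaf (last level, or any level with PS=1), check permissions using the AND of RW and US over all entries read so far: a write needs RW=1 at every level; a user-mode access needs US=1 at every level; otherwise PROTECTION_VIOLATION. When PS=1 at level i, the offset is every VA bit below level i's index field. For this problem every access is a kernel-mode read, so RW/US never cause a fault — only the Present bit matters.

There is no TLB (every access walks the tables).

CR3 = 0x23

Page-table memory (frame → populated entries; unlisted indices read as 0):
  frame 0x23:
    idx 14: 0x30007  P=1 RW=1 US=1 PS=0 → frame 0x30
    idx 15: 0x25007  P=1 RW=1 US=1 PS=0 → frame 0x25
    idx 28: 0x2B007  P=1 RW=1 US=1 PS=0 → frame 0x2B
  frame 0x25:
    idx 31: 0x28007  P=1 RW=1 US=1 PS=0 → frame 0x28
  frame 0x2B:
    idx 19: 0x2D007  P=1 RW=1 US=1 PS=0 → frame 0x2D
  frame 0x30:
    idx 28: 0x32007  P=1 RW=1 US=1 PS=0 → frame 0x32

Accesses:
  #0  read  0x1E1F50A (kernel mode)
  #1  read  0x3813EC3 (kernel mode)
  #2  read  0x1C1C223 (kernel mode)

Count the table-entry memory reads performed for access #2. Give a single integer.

Per-access translation:
#0 VA=0x1E1F50A (r,kernel):
  [0] read 0x23 idx=15: raw=0x25007 flags P=1 W=1 U=1 S=0
  [1] read 0x25 idx=31: raw=0x28007 flags P=1 W=1 U=1 S=0
  → PA=0x2850A  (2 entries read)
#1 VA=0x3813EC3 (r,kernel):
  [0] read 0x23 idx=28: raw=0x2B007 flags P=1 W=1 U=1 S=0
  [1] read 0x2B idx=19: raw=0x2D007 flags P=1 W=1 U=1 S=0
  → PA=0x2DEC3  (2 entries read)
#2 VA=0x1C1C223 (r,kernel):
  [0] read 0x23 idx=14: raw=0x30007 flags P=1 W=1 U=1 S=0
  [1] read 0x30 idx=28: raw=0x32007 flags P=1 W=1 U=1 S=0
  → PA=0x32223  (2 entries read)

Entries read for #2: 2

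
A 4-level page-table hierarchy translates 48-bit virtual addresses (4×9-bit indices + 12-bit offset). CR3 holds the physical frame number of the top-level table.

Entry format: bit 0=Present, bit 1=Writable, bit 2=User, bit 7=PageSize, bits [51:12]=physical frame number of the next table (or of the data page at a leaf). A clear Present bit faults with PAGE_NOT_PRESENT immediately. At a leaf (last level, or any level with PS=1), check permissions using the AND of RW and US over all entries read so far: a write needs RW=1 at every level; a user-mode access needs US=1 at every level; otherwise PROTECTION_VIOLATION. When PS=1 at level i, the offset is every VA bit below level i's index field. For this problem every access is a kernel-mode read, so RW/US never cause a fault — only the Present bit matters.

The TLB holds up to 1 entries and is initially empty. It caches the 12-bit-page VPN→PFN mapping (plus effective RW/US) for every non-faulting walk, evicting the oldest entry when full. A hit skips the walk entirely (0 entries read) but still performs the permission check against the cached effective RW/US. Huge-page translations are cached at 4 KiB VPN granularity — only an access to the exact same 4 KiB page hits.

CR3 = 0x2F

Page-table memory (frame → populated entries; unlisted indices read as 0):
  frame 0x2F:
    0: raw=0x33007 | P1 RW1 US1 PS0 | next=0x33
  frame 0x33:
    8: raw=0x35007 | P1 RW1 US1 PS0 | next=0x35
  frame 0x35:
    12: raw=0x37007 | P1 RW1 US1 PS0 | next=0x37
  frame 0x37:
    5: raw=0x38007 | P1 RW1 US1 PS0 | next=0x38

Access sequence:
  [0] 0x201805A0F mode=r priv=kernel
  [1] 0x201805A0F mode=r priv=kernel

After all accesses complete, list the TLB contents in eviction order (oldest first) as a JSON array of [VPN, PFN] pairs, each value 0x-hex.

Trace:
#0 VA=0x201805A0F (r,kernel):
  lvl0: tbl 0x2F, slot 0 ⇒ 0x33007 (P1/RW1/US1/PS0)
  lvl1: tbl 0x33, slot 8 ⇒ 0x35007 (P1/RW1/US1/PS0)
  lvl2: tbl 0x35, slot 12 ⇒ 0x37007 (P1/RW1/US1/PS0)
  lvl3: tbl 0x37, slot 5 ⇒ 0x38007 (P1/RW1/US1/PS0)
  → PA=0x38A0F  (4 entries read)
#1 VA=0x201805A0F (r,kernel):
  TLB hit vpn=0x201805 → PA=0x38A0F

TLB: [["0x201805", "0x38"]]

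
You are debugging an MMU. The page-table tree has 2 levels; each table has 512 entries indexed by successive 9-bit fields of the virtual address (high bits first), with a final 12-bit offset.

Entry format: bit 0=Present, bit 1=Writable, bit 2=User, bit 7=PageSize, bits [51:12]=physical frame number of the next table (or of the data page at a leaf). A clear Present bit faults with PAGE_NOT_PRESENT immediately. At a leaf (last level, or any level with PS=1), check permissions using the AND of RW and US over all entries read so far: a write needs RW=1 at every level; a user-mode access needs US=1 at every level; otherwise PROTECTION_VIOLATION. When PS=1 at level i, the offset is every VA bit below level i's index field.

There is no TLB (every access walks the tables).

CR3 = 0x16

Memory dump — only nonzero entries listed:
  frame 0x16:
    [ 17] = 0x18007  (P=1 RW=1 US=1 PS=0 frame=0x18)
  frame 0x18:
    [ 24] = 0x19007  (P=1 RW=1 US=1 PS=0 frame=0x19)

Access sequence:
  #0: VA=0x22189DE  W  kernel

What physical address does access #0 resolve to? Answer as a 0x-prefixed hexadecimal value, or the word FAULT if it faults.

Walk each access:
#0 VA=0x22189DE (w,kernel):
  L0: frame=0x16 idx=17 entry=0x18007 [P=1 RW=1 US=1 PS=0]
  L1: frame=0x18 idx=24 entry=0x19007 [P=1 RW=1 US=1 PS=0]
  → PA=0x199DE  (2 entries read)

Access #0 PA: 0x199DE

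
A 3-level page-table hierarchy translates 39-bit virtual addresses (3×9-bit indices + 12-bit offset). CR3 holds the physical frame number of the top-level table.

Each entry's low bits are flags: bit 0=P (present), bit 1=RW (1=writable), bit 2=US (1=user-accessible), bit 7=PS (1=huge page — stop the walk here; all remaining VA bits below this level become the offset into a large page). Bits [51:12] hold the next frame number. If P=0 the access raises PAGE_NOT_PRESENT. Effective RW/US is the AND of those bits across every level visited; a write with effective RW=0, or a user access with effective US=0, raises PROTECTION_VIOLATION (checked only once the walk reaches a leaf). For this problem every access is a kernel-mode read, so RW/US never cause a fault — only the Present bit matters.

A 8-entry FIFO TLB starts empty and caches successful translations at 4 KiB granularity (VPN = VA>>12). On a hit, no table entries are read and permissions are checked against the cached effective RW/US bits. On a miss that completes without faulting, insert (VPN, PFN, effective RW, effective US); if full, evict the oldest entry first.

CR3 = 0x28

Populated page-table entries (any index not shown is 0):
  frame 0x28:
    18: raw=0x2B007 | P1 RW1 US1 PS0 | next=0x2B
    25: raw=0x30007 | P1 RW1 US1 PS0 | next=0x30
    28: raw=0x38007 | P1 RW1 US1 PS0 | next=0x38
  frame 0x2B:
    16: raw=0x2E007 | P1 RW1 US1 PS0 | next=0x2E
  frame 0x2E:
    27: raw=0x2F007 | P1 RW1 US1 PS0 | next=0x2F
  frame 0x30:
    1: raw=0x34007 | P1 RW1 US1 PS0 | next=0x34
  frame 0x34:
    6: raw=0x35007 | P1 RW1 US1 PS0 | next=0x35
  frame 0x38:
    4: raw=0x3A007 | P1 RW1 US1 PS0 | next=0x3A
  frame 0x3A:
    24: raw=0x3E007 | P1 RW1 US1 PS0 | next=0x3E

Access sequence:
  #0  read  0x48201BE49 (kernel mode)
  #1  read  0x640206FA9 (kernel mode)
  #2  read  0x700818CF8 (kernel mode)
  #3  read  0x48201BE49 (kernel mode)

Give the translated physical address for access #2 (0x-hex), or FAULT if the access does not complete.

Per-access translation:
#0 VA=0x48201BE49 (r,kernel):
  lvl0: tbl 0x28, slot 18 ⇒ 0x2B007 (P1/RW1/US1/PS0)
  lvl1: tbl 0x2B, slot 16 ⇒ 0x2E007 (P1/RW1/US1/PS0)
  lvl2: tbl 0x2E, slot 27 ⇒ 0x2F007 (P1/RW1/US1/PS0)
  ⇒ phys 0x2FE49  [3 reads]
#1 VA=0x640206FA9 (r,kernel):
  lvl0: tbl 0x28, slot 25 ⇒ 0x30007 (P1/RW1/US1/PS0)
  lvl1: tbl 0x30, slot 1 ⇒ 0x34007 (P1/RW1/US1/PS0)
  lvl2: tbl 0x34, slot 6 ⇒ 0x35007 (P1/RW1/US1/PS0)
  ⇒ phys 0x35FA9  [3 reads]
#2 VA=0x700818CF8 (r,kernel):
  lvl0: tbl 0x28, slot 28 ⇒ 0x38007 (P1/RW1/US1/PS0)
  lvl1: tbl 0x38, slot 4 ⇒ 0x3A007 (P1/RW1/US1/PS0)
  lvl2: tbl 0x3A, slot 24 ⇒ 0x3E007 (P1/RW1/US1/PS0)
  ⇒ phys 0x3ECF8  [3 reads]
#3 VA=0x48201BE49 (r,kernel):
  TLB hit vpn=0x48201B → PA=0x2FE49

Access #2 PA: 0x3ECF8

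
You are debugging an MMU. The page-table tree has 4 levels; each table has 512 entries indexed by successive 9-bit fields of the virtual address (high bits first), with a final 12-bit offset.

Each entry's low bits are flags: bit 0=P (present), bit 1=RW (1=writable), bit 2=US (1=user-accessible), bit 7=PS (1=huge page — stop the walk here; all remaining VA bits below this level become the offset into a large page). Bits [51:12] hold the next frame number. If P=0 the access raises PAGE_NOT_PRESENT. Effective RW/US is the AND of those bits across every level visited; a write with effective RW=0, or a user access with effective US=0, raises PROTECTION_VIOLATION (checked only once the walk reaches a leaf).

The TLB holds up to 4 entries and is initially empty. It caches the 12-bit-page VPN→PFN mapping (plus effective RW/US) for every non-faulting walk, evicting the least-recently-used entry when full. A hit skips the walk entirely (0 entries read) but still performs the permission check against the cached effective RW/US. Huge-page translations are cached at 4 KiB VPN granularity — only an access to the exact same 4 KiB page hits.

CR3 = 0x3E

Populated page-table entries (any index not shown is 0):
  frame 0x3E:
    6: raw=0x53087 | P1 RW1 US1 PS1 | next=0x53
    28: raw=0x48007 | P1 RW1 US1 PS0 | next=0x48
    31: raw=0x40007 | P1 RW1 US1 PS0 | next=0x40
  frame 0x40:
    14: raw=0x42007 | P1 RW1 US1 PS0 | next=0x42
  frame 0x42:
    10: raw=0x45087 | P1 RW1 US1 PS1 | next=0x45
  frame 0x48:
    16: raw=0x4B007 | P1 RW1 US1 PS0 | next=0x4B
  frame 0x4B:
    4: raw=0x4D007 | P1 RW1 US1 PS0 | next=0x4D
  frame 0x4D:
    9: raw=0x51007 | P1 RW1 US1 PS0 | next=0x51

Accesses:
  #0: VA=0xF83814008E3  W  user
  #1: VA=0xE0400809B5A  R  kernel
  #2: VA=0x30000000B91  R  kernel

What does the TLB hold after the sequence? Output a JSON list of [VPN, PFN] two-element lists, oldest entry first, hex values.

Per-access translation:
#0 VA=0xF83814008E3 (w,user):
  L0: frame=0x3E idx=31 entry=0x40007 [P=1 RW=1 US=1 PS=0]
  L1: frame=0x40 idx=14 entry=0x42007 [P=1 RW=1 US=1 PS=0]
  L2: frame=0x42 idx=10 entry=0x45087 [P=1 RW=1 US=1 PS=1]
  → PA=0x458E3 (huge @L2)  (3 entries read)
#1 VA=0xE0400809B5A (r,kernel):
  L0: frame=0x3E idx=28 entry=0x48007 [P=1 RW=1 US=1 PS=0]
  L1: frame=0x48 idx=16 entry=0x4B007 [P=1 RW=1 US=1 PS=0]
  L2: frame=0x4B idx=4 entry=0x4D007 [P=1 RW=1 US=1 PS=0]
  L3: frame=0x4D idx=9 entry=0x51007 [P=1 RW=1 US=1 PS=0]
  → PA=0x51B5A  (4 entries read)
#2 VA=0x30000000B91 (r,kernel):
  L0: frame=0x3E idx=6 entry=0x53087 [P=1 RW=1 US=1 PS=1]
  → PA=0x53B91 (huge @L0)  (1 entries read)

TLB: [["0xF8381400", "0x45"], ["0xE0400809", "0x51"], ["0x30000000", "0x53"]]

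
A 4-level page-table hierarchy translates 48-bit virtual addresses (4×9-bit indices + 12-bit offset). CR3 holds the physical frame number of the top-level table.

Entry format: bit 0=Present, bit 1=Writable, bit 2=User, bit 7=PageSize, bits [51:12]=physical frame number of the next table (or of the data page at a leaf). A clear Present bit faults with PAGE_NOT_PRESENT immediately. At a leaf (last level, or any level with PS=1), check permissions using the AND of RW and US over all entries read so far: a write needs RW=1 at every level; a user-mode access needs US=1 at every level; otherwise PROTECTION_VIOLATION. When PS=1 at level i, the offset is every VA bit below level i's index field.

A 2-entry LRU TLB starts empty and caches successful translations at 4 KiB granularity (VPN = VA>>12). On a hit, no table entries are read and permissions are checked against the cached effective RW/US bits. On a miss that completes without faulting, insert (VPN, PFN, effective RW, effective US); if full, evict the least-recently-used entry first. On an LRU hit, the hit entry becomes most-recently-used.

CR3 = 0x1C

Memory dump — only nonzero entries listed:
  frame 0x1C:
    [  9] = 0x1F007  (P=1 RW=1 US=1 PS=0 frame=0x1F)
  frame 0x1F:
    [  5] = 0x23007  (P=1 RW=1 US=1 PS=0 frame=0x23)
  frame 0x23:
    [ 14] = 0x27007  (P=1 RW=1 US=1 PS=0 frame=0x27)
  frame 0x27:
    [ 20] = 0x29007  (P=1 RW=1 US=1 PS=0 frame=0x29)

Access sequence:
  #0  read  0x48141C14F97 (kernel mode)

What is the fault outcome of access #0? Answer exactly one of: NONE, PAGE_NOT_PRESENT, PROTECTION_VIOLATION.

Per-access translation:
#0 VA=0x48141C14F97 (r,kernel):
  L0 @0x1C[9] → 0x1F007  P=1,RW=1,US=1,PS=0
  L1 @0x1F[5] → 0x23007  P=1,RW=1,US=1,PS=0
  L2 @0x23[14] → 0x27007  P=1,RW=1,US=1,PS=0
  L3 @0x27[20] → 0x29007  P=1,RW=1,US=1,PS=0
  ⇒ phys 0x29F97  [4 reads]

Access #0 fault: NONE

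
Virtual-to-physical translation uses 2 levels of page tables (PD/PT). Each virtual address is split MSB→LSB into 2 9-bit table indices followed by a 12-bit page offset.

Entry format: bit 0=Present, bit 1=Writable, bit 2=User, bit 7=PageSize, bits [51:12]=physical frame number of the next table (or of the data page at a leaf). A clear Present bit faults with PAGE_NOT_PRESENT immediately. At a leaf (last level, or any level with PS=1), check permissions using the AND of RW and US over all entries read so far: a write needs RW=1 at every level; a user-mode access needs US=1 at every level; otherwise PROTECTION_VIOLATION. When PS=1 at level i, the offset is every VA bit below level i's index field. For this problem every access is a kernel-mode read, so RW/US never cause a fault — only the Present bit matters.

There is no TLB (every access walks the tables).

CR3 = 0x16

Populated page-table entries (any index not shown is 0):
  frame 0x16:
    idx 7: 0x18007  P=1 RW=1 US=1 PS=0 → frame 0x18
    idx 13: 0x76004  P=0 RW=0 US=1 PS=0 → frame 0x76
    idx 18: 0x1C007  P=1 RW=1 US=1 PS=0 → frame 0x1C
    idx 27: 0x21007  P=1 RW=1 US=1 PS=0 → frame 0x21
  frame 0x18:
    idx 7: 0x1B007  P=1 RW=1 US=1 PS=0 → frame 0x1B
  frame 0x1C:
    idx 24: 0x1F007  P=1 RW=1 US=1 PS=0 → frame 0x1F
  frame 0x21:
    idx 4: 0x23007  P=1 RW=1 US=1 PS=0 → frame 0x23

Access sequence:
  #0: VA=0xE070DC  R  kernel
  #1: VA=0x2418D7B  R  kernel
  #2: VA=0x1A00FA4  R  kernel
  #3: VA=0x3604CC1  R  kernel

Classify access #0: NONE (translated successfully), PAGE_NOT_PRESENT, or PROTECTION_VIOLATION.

Per-access translation:
#0 VA=0xE070DC (r,kernel):
  lvl0: tbl 0x16, slot 7 ⇒ 0x18007 (P1/RW1/US1/PS0)
  lvl1: tbl 0x18, slot 7 ⇒ 0x1B007 (P1/RW1/US1/PS0)
  → PA=0x1B0DC  (2 entries read)
#1 VA=0x2418D7B (r,kernel):
  lvl0: tbl 0x16, slot 18 ⇒ 0x1C007 (P1/RW1/US1/PS0)
  lvl1: tbl 0x1C, slot 24 ⇒ 0x1F007 (P1/RW1/US1/PS0)
  → PA=0x1FD7B  (2 entries read)
#2 VA=0x1A00FA4 (r,kernel):
  lvl0: tbl 0x16, slot 13 ⇒ 0x76004 (P0/RW0/US1/PS0)
  ⇒ fault: PAGE_NOT_PRESENT  — 1 lookups
#3 VA=0x3604CC1 (r,kernel):
  lvl0: tbl 0x16, slot 27 ⇒ 0x21007 (P1/RW1/US1/PS0)
  lvl1: tbl 0x21, slot 4 ⇒ 0x23007 (P1/RW1/US1/PS0)
  → PA=0x23CC1  (2 entries read)

Access #0 fault: NONE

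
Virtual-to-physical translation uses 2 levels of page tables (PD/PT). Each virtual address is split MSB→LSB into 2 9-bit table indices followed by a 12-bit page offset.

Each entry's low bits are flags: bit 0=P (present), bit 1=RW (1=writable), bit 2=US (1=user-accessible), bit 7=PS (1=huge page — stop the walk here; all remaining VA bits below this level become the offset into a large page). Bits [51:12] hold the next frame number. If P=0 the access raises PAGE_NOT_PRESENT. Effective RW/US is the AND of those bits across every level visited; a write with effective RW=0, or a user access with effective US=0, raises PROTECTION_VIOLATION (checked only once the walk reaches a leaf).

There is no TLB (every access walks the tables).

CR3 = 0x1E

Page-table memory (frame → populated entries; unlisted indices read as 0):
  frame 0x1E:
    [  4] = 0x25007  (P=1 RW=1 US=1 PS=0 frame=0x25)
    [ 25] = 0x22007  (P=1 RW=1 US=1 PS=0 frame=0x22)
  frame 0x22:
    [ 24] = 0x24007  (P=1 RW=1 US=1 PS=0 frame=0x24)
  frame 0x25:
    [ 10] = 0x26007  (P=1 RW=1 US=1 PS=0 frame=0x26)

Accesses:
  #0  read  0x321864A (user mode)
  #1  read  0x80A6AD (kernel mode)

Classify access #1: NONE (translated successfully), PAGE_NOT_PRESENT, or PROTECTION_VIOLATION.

Trace:
#0 VA=0x321864A (r,user):
  lvl0: tbl 0x1E, slot 25 ⇒ 0x22007 (P1/RW1/US1/PS0)
  lvl1: tbl 0x22, slot 24 ⇒ 0x24007 (P1/RW1/US1/PS0)
  ⇒ phys 0x2464A  [2 reads]
#1 VA=0x80A6AD (r,kernel):
  lvl0: tbl 0x1E, slot 4 ⇒ 0x25007 (P1/RW1/US1/PS0)
  lvl1: tbl 0x25, slot 10 ⇒ 0x26007 (P1/RW1/US1/PS0)
  ⇒ phys 0x266AD  [2 reads]

Access #1 fault: NONE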